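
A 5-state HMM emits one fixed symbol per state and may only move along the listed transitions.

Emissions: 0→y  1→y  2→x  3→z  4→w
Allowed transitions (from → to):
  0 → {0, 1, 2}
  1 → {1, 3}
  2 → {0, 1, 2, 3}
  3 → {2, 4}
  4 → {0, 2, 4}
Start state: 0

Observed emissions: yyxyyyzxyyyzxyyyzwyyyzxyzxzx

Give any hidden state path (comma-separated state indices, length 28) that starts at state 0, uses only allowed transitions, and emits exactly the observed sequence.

0,0,2,1,1,1,3,2,0,0,1,3,2,0,1,1,3,4,0,1,1,3,2,1,3,2,3,2

  t0 'y' -> {0,1}, take 0 (start)
  t1 'y' -> {0,1}, take 0 (0->0 ok)
  t2 'x' -> {2}, take 2 (0->2 ok)
  t3 'y' -> {0,1}, take 1 (2->1 ok)
  t4 'y' -> {0,1}, take 1 (1->1 ok)
  t5 'y' -> {0,1}, take 1 (1->1 ok)
  t6 'z' -> {3}, take 3 (1->3 ok)
  t7 'x' -> {2}, take 2 (3->2 ok)
  t8 'y' -> {0,1}, take 0 (2->0 ok)
  t9 'y' -> {0,1}, take 0 (0->0 ok)
  t10 'y' -> {0,1}, take 1 (0->1 ok)
  t11 'z' -> {3}, take 3 (1->3 ok)
  t12 'x' -> {2}, take 2 (3->2 ok)
  t13 'y' -> {0,1}, take 0 (2->0 ok)
  t14 'y' -> {0,1}, take 1 (0->1 ok)
  t15 'y' -> {0,1}, take 1 (1->1 ok)
  t16 'z' -> {3}, take 3 (1->3 ok)
  t17 'w' -> {4}, take 4 (3->4 ok)
  t18 'y' -> {0,1}, take 0 (4->0 ok)
  t19 'y' -> {0,1}, take 1 (0->1 ok)
  t20 'y' -> {0,1}, take 1 (1->1 ok)
  t21 'z' -> {3}, take 3 (1->3 ok)
  t22 'x' -> {2}, take 2 (3->2 ok)
  t23 'y' -> {0,1}, take 1 (2->1 ok)
  t24 'z' -> {3}, take 3 (1->3 ok)
  t25 'x' -> {2}, take 2 (3->2 ok)
  t26 'z' -> {3}, take 3 (2->3 ok)
  t27 'x' -> {2}, take 2 (3->2 ok)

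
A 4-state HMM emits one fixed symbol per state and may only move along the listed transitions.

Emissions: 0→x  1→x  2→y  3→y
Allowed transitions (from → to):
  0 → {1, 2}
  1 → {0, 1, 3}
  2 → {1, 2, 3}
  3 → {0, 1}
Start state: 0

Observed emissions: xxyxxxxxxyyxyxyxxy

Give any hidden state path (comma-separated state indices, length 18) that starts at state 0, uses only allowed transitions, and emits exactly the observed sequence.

0,1,3,1,0,1,0,1,0,2,3,1,3,1,3,1,0,2

  t0 'x' -> {0,1}, take 0 (start)
  t1 'x' -> {0,1}, take 1 (0->1 ok)
  t2 'y' -> {2,3}, take 3 (1->3 ok)
  t3 'x' -> {0,1}, take 1 (3->1 ok)
  t4 'x' -> {0,1}, take 0 (1->0 ok)
  t5 'x' -> {0,1}, take 1 (0->1 ok)
  t6 'x' -> {0,1}, take 0 (1->0 ok)
  t7 'x' -> {0,1}, take 1 (0->1 ok)
  t8 'x' -> {0,1}, take 0 (1->0 ok)
  t9 'y' -> {2,3}, take 2 (0->2 ok)
  t10 'y' -> {2,3}, take 3 (2->3 ok)
  t11 'x' -> {0,1}, take 1 (3->1 ok)
  t12 'y' -> {2,3}, take 3 (1->3 ok)
  t13 'x' -> {0,1}, take 1 (3->1 ok)
  t14 'y' -> {2,3}, take 3 (1->3 ok)
  t15 'x' -> {0,1}, take 1 (3->1 ok)
  t16 'x' -> {0,1}, take 0 (1->0 ok)
  t17 'y' -> {2,3}, take 2 (0->2 ok)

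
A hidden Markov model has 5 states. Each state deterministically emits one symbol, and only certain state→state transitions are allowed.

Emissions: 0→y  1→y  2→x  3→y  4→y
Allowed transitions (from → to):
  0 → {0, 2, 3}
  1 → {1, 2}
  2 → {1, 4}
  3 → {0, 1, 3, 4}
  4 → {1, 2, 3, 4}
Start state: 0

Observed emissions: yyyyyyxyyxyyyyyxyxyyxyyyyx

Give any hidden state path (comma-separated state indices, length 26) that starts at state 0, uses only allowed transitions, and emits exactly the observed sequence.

  0: obs=y cand={0,1,3,4} pick 0 [start]
  1: obs=y cand={0,1,3,4} pick 3 [0->3 ok]
  2: obs=y cand={0,1,3,4} pick 3 [3->3 ok]
  3: obs=y cand={0,1,3,4} pick 4 [3->4 ok]
  4: obs=y cand={0,1,3,4} pick 3 [4->3 ok]
  5: obs=y cand={0,1,3,4} pick 1 [3->1 ok]
  6: obs=x cand={2} pick 2 [1->2 ok]
  7: obs=y cand={0,1,3,4} pick 1 [2->1 ok]
  8: obs=y cand={0,1,3,4} pick 1 [1->1 ok]
  9: obs=x cand={2} pick 2 [1->2 ok]
  10: obs=y cand={0,1,3,4} pick 1 [2->1 ok]
  11: obs=y cand={0,1,3,4} pick 1 [1->1 ok]
  12: obs=y cand={0,1,3,4} pick 1 [1->1 ok]
  13: obs=y cand={0,1,3,4} pick 1 [1->1 ok]
  14: obs=y cand={0,1,3,4} pick 1 [1->1 ok]
  15: obs=x cand={2} pick 2 [1->2 ok]
  16: obs=y cand={0,1,3,4} pick 4 [2->4 ok]
  17: obs=x cand={2} pick 2 [4->2 ok]
  18: obs=y cand={0,1,3,4} pick 1 [2->1 ok]
  19: obs=y cand={0,1,3,4} pick 1 [1->1 ok]
  20: obs=x cand={2} pick 2 [1->2 ok]
  21: obs=y cand={0,1,3,4} pick 4 [2->4 ok]
  22: obs=y cand={0,1,3,4} pick 1 [4->1 ok]
  23: obs=y cand={0,1,3,4} pick 1 [1->1 ok]
  24: obs=y cand={0,1,3,4} pick 1 [1->1 ok]
  25: obs=x cand={2} pick 2 [1->2 ok]

0,3,3,4,3,1,2,1,1,2,1,1,1,1,1,2,4,2,1,1,2,4,1,1,1,2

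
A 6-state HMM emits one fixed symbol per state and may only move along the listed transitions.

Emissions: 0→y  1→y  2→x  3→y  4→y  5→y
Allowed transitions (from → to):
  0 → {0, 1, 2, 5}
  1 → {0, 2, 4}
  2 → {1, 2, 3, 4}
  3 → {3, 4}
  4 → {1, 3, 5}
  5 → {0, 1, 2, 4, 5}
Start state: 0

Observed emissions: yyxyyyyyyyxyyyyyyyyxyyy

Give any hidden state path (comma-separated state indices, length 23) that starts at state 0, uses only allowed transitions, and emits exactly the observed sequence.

0,1,2,3,3,3,3,3,4,1,2,4,3,4,1,4,1,0,1,2,3,4,1

  t0 'y' -> {0,1,3,4,5}, take 0 (start)
  t1 'y' -> {0,1,3,4,5}, take 1 (0->1 ok)
  t2 'x' -> {2}, take 2 (1->2 ok)
  t3 'y' -> {0,1,3,4,5}, take 3 (2->3 ok)
  t4 'y' -> {0,1,3,4,5}, take 3 (3->3 ok)
  t5 'y' -> {0,1,3,4,5}, take 3 (3->3 ok)
  t6 'y' -> {0,1,3,4,5}, take 3 (3->3 ok)
  t7 'y' -> {0,1,3,4,5}, take 3 (3->3 ok)
  t8 'y' -> {0,1,3,4,5}, take 4 (3->4 ok)
  t9 'y' -> {0,1,3,4,5}, take 1 (4->1 ok)
  t10 'x' -> {2}, take 2 (1->2 ok)
  t11 'y' -> {0,1,3,4,5}, take 4 (2->4 ok)
  t12 'y' -> {0,1,3,4,5}, take 3 (4->3 ok)
  t13 'y' -> {0,1,3,4,5}, take 4 (3->4 ok)
  t14 'y' -> {0,1,3,4,5}, take 1 (4->1 ok)
  t15 'y' -> {0,1,3,4,5}, take 4 (1->4 ok)
  t16 'y' -> {0,1,3,4,5}, take 1 (4->1 ok)
  t17 'y' -> {0,1,3,4,5}, take 0 (1->0 ok)
  t18 'y' -> {0,1,3,4,5}, take 1 (0->1 ok)
  t19 'x' -> {2}, take 2 (1->2 ok)
  t20 'y' -> {0,1,3,4,5}, take 3 (2->3 ok)
  t21 'y' -> {0,1,3,4,5}, take 4 (3->4 ok)
  t22 'y' -> {0,1,3,4,5}, take 1 (4->1 ok)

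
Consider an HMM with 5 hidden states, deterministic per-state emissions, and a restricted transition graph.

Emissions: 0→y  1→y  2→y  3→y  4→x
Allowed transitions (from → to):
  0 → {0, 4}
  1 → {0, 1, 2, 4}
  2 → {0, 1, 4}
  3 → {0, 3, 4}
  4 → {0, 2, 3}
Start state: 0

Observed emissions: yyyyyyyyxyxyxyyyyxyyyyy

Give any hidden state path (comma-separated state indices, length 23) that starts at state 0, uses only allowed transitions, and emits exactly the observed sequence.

0,0,0,0,0,0,0,0,4,0,4,2,4,2,1,0,0,4,3,3,3,3,3

  pos 0: y in {0,1,2,3}, choose 0; start
  pos 1: y in {0,1,2,3}, choose 0; 0->0 ok
  pos 2: y in {0,1,2,3}, choose 0; 0->0 ok
  pos 3: y in {0,1,2,3}, choose 0; 0->0 ok
  pos 4: y in {0,1,2,3}, choose 0; 0->0 ok
  pos 5: y in {0,1,2,3}, choose 0; 0->0 ok
  pos 6: y in {0,1,2,3}, choose 0; 0->0 ok
  pos 7: y in {0,1,2,3}, choose 0; 0->0 ok
  pos 8: x in {4}, choose 4; 0->4 ok
  pos 9: y in {0,1,2,3}, choose 0; 4->0 ok
  pos 10: x in {4}, choose 4; 0->4 ok
  pos 11: y in {0,1,2,3}, choose 2; 4->2 ok
  pos 12: x in {4}, choose 4; 2->4 ok
  pos 13: y in {0,1,2,3}, choose 2; 4->2 ok
  pos 14: y in {0,1,2,3}, choose 1; 2->1 ok
  pos 15: y in {0,1,2,3}, choose 0; 1->0 ok
  pos 16: y in {0,1,2,3}, choose 0; 0->0 ok
  pos 17: x in {4}, choose 4; 0->4 ok
  pos 18: y in {0,1,2,3}, choose 3; 4->3 ok
  pos 19: y in {0,1,2,3}, choose 3; 3->3 ok
  pos 20: y in {0,1,2,3}, choose 3; 3->3 ok
  pos 21: y in {0,1,2,3}, choose 3; 3->3 ok
  pos 22: y in {0,1,2,3}, choose 3; 3->3 ok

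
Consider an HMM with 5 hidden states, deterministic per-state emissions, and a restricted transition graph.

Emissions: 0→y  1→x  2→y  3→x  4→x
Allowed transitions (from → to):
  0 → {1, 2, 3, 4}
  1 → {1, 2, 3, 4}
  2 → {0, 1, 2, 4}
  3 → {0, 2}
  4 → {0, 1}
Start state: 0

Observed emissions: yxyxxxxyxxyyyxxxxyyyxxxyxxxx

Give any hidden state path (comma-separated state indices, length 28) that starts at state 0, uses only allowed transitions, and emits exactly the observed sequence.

  t0 'y' -> {0,2}, take 0 (start)
  t1 'x' -> {1,3,4}, take 4 (0->4 ok)
  t2 'y' -> {0,2}, take 0 (4->0 ok)
  t3 'x' -> {1,3,4}, take 4 (0->4 ok)
  t4 'x' -> {1,3,4}, take 1 (4->1 ok)
  t5 'x' -> {1,3,4}, take 1 (1->1 ok)
  t6 'x' -> {1,3,4}, take 1 (1->1 ok)
  t7 'y' -> {0,2}, take 2 (1->2 ok)
  t8 'x' -> {1,3,4}, take 1 (2->1 ok)
  t9 'x' -> {1,3,4}, take 4 (1->4 ok)
  t10 'y' -> {0,2}, take 0 (4->0 ok)
  t11 'y' -> {0,2}, take 2 (0->2 ok)
  t12 'y' -> {0,2}, take 2 (2->2 ok)
  t13 'x' -> {1,3,4}, take 1 (2->1 ok)
  t14 'x' -> {1,3,4}, take 1 (1->1 ok)
  t15 'x' -> {1,3,4}, take 4 (1->4 ok)
  t16 'x' -> {1,3,4}, take 1 (4->1 ok)
  t17 'y' -> {0,2}, take 2 (1->2 ok)
  t18 'y' -> {0,2}, take 2 (2->2 ok)
  t19 'y' -> {0,2}, take 2 (2->2 ok)
  t20 'x' -> {1,3,4}, take 4 (2->4 ok)
  t21 'x' -> {1,3,4}, take 1 (4->1 ok)
  t22 'x' -> {1,3,4}, take 3 (1->3 ok)
  t23 'y' -> {0,2}, take 0 (3->0 ok)
  t24 'x' -> {1,3,4}, take 4 (0->4 ok)
  t25 'x' -> {1,3,4}, take 1 (4->1 ok)
  t26 'x' -> {1,3,4}, take 4 (1->4 ok)
  t27 'x' -> {1,3,4}, take 1 (4->1 ok)

0,4,0,4,1,1,1,2,1,4,0,2,2,1,1,4,1,2,2,2,4,1,3,0,4,1,4,1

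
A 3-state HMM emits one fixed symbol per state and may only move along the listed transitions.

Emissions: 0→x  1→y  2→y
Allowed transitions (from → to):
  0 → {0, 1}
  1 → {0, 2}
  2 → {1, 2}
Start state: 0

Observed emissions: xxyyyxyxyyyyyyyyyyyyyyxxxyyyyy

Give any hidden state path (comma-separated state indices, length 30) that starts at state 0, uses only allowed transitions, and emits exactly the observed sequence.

  t0 'x' -> {0}, take 0 (start)
  t1 'x' -> {0}, take 0 (0->0 ok)
  t2 'y' -> {1,2}, take 1 (0->1 ok)
  t3 'y' -> {1,2}, take 2 (1->2 ok)
  t4 'y' -> {1,2}, take 1 (2->1 ok)
  t5 'x' -> {0}, take 0 (1->0 ok)
  t6 'y' -> {1,2}, take 1 (0->1 ok)
  t7 'x' -> {0}, take 0 (1->0 ok)
  t8 'y' -> {1,2}, take 1 (0->1 ok)
  t9 'y' -> {1,2}, take 2 (1->2 ok)
  t10 'y' -> {1,2}, take 2 (2->2 ok)
  t11 'y' -> {1,2}, take 1 (2->1 ok)
  t12 'y' -> {1,2}, take 2 (1->2 ok)
  t13 'y' -> {1,2}, take 1 (2->1 ok)
  t14 'y' -> {1,2}, take 2 (1->2 ok)
  t15 'y' -> {1,2}, take 2 (2->2 ok)
  t16 'y' -> {1,2}, take 1 (2->1 ok)
  t17 'y' -> {1,2}, take 2 (1->2 ok)
  t18 'y' -> {1,2}, take 2 (2->2 ok)
  t19 'y' -> {1,2}, take 2 (2->2 ok)
  t20 'y' -> {1,2}, take 2 (2->2 ok)
  t21 'y' -> {1,2}, take 1 (2->1 ok)
  t22 'x' -> {0}, take 0 (1->0 ok)
  t23 'x' -> {0}, take 0 (0->0 ok)
  t24 'x' -> {0}, take 0 (0->0 ok)
  t25 'y' -> {1,2}, take 1 (0->1 ok)
  t26 'y' -> {1,2}, take 2 (1->2 ok)
  t27 'y' -> {1,2}, take 1 (2->1 ok)
  t28 'y' -> {1,2}, take 2 (1->2 ok)
  t29 'y' -> {1,2}, take 1 (2->1 ok)

0,0,1,2,1,0,1,0,1,2,2,1,2,1,2,2,1,2,2,2,2,1,0,0,0,1,2,1,2,1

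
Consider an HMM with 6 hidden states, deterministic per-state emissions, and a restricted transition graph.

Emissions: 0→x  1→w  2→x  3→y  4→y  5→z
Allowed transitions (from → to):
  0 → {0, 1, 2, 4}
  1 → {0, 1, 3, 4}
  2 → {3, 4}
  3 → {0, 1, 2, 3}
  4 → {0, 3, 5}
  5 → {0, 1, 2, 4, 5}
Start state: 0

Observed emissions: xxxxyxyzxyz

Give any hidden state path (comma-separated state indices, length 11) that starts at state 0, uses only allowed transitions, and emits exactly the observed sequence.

  pos 0: x in {0,2}, choose 0; start
  pos 1: x in {0,2}, choose 0; 0->0 ok
  pos 2: x in {0,2}, choose 0; 0->0 ok
  pos 3: x in {0,2}, choose 2; 0->2 ok
  pos 4: y in {3,4}, choose 3; 2->3 ok
  pos 5: x in {0,2}, choose 2; 3->2 ok
  pos 6: y in {3,4}, choose 4; 2->4 ok
  pos 7: z in {5}, choose 5; 4->5 ok
  pos 8: x in {0,2}, choose 2; 5->2 ok
  pos 9: y in {3,4}, choose 4; 2->4 ok
  pos 10: z in {5}, choose 5; 4->5 ok

0,0,0,2,3,2,4,5,2,4,5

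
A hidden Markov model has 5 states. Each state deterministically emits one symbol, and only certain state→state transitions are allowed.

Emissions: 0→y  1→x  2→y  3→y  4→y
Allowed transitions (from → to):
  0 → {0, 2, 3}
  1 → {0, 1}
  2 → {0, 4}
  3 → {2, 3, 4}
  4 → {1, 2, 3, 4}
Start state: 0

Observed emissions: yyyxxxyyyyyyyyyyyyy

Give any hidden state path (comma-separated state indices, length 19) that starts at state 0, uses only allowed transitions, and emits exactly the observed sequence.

0,2,4,1,1,1,0,0,2,0,3,2,4,3,2,4,3,2,0

  t0 'y' -> {0,2,3,4}, take 0 (start)
  t1 'y' -> {0,2,3,4}, take 2 (0->2 ok)
  t2 'y' -> {0,2,3,4}, take 4 (2->4 ok)
  t3 'x' -> {1}, take 1 (4->1 ok)
  t4 'x' -> {1}, take 1 (1->1 ok)
  t5 'x' -> {1}, take 1 (1->1 ok)
  t6 'y' -> {0,2,3,4}, take 0 (1->0 ok)
  t7 'y' -> {0,2,3,4}, take 0 (0->0 ok)
  t8 'y' -> {0,2,3,4}, take 2 (0->2 ok)
  t9 'y' -> {0,2,3,4}, take 0 (2->0 ok)
  t10 'y' -> {0,2,3,4}, take 3 (0->3 ok)
  t11 'y' -> {0,2,3,4}, take 2 (3->2 ok)
  t12 'y' -> {0,2,3,4}, take 4 (2->4 ok)
  t13 'y' -> {0,2,3,4}, take 3 (4->3 ok)
  t14 'y' -> {0,2,3,4}, take 2 (3->2 ok)
  t15 'y' -> {0,2,3,4}, take 4 (2->4 ok)
  t16 'y' -> {0,2,3,4}, take 3 (4->3 ok)
  t17 'y' -> {0,2,3,4}, take 2 (3->2 ok)
  t18 'y' -> {0,2,3,4}, take 0 (2->0 ok)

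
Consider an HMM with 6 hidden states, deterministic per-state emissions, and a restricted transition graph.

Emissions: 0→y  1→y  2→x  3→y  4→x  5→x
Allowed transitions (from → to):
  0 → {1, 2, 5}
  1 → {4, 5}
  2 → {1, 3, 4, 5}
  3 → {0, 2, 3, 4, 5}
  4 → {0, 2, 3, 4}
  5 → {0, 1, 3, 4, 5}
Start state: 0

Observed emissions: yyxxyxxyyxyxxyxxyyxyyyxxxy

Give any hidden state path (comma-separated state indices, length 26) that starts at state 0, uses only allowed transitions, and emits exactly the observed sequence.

  0: obs=y cand={0,1,3} pick 0 [start]
  1: obs=y cand={0,1,3} pick 1 [0->1 ok]
  2: obs=x cand={2,4,5} pick 4 [1->4 ok]
  3: obs=x cand={2,4,5} pick 4 [4->4 ok]
  4: obs=y cand={0,1,3} pick 0 [4->0 ok]
  5: obs=x cand={2,4,5} pick 2 [0->2 ok]
  6: obs=x cand={2,4,5} pick 4 [2->4 ok]
  7: obs=y cand={0,1,3} pick 0 [4->0 ok]
  8: obs=y cand={0,1,3} pick 1 [0->1 ok]
  9: obs=x cand={2,4,5} pick 4 [1->4 ok]
  10: obs=y cand={0,1,3} pick 0 [4->0 ok]
  11: obs=x cand={2,4,5} pick 5 [0->5 ok]
  12: obs=x cand={2,4,5} pick 4 [5->4 ok]
  13: obs=y cand={0,1,3} pick 3 [4->3 ok]
  14: obs=x cand={2,4,5} pick 5 [3->5 ok]
  15: obs=x cand={2,4,5} pick 5 [5->5 ok]
  16: obs=y cand={0,1,3} pick 3 [5->3 ok]
  17: obs=y cand={0,1,3} pick 0 [3->0 ok]
  18: obs=x cand={2,4,5} pick 2 [0->2 ok]
  19: obs=y cand={0,1,3} pick 3 [2->3 ok]
  20: obs=y cand={0,1,3} pick 0 [3->0 ok]
  21: obs=y cand={0,1,3} pick 1 [0->1 ok]
  22: obs=x cand={2,4,5} pick 5 [1->5 ok]
  23: obs=x cand={2,4,5} pick 4 [5->4 ok]
  24: obs=x cand={2,4,5} pick 2 [4->2 ok]
  25: obs=y cand={0,1,3} pick 3 [2->3 ok]

0,1,4,4,0,2,4,0,1,4,0,5,4,3,5,5,3,0,2,3,0,1,5,4,2,3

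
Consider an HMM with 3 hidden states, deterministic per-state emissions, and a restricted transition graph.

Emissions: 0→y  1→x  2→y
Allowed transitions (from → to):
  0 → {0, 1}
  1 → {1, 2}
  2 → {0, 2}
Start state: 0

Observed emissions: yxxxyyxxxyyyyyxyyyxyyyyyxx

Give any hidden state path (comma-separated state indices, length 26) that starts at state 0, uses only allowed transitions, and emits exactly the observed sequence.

  pos 0: y in {0,2}, choose 0; start
  pos 1: x in {1}, choose 1; 0->1 ok
  pos 2: x in {1}, choose 1; 1->1 ok
  pos 3: x in {1}, choose 1; 1->1 ok
  pos 4: y in {0,2}, choose 2; 1->2 ok
  pos 5: y in {0,2}, choose 0; 2->0 ok
  pos 6: x in {1}, choose 1; 0->1 ok
  pos 7: x in {1}, choose 1; 1->1 ok
  pos 8: x in {1}, choose 1; 1->1 ok
  pos 9: y in {0,2}, choose 2; 1->2 ok
  pos 10: y in {0,2}, choose 2; 2->2 ok
  pos 11: y in {0,2}, choose 0; 2->0 ok
  pos 12: y in {0,2}, choose 0; 0->0 ok
  pos 13: y in {0,2}, choose 0; 0->0 ok
  pos 14: x in {1}, choose 1; 0->1 ok
  pos 15: y in {0,2}, choose 2; 1->2 ok
  pos 16: y in {0,2}, choose 2; 2->2 ok
  pos 17: y in {0,2}, choose 0; 2->0 ok
  pos 18: x in {1}, choose 1; 0->1 ok
  pos 19: y in {0,2}, choose 2; 1->2 ok
  pos 20: y in {0,2}, choose 2; 2->2 ok
  pos 21: y in {0,2}, choose 2; 2->2 ok
  pos 22: y in {0,2}, choose 0; 2->0 ok
  pos 23: y in {0,2}, choose 0; 0->0 ok
  pos 24: x in {1}, choose 1; 0->1 ok
  pos 25: x in {1}, choose 1; 1->1 ok

0,1,1,1,2,0,1,1,1,2,2,0,0,0,1,2,2,0,1,2,2,2,0,0,1,1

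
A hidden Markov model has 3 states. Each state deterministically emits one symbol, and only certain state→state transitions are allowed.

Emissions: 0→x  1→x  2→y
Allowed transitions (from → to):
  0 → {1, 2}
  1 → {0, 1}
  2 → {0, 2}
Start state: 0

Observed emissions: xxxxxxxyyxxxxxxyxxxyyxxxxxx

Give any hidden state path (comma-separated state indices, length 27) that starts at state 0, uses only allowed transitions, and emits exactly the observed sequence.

0,1,0,1,0,1,0,2,2,0,1,1,1,1,0,2,0,1,0,2,2,0,1,1,1,1,0

  0: obs=x cand={0,1} pick 0 [start]
  1: obs=x cand={0,1} pick 1 [0->1 ok]
  2: obs=x cand={0,1} pick 0 [1->0 ok]
  3: obs=x cand={0,1} pick 1 [0->1 ok]
  4: obs=x cand={0,1} pick 0 [1->0 ok]
  5: obs=x cand={0,1} pick 1 [0->1 ok]
  6: obs=x cand={0,1} pick 0 [1->0 ok]
  7: obs=y cand={2} pick 2 [0->2 ok]
  8: obs=y cand={2} pick 2 [2->2 ok]
  9: obs=x cand={0,1} pick 0 [2->0 ok]
  10: obs=x cand={0,1} pick 1 [0->1 ok]
  11: obs=x cand={0,1} pick 1 [1->1 ok]
  12: obs=x cand={0,1} pick 1 [1->1 ok]
  13: obs=x cand={0,1} pick 1 [1->1 ok]
  14: obs=x cand={0,1} pick 0 [1->0 ok]
  15: obs=y cand={2} pick 2 [0->2 ok]
  16: obs=x cand={0,1} pick 0 [2->0 ok]
  17: obs=x cand={0,1} pick 1 [0->1 ok]
  18: obs=x cand={0,1} pick 0 [1->0 ok]
  19: obs=y cand={2} pick 2 [0->2 ok]
  20: obs=y cand={2} pick 2 [2->2 ok]
  21: obs=x cand={0,1} pick 0 [2->0 ok]
  22: obs=x cand={0,1} pick 1 [0->1 ok]
  23: obs=x cand={0,1} pick 1 [1->1 ok]
  24: obs=x cand={0,1} pick 1 [1->1 ok]
  25: obs=x cand={0,1} pick 1 [1->1 ok]
  26: obs=x cand={0,1} pick 0 [1->0 ok]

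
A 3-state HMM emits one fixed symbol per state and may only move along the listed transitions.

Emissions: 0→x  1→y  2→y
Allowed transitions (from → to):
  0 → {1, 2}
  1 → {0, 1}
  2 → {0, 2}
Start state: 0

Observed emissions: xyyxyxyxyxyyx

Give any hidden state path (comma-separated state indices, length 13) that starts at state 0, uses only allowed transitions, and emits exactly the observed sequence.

0,1,1,0,2,0,2,0,1,0,2,2,0

  pos 0: x in {0}, choose 0; start
  pos 1: y in {1,2}, choose 1; 0->1 ok
  pos 2: y in {1,2}, choose 1; 1->1 ok
  pos 3: x in {0}, choose 0; 1->0 ok
  pos 4: y in {1,2}, choose 2; 0->2 ok
  pos 5: x in {0}, choose 0; 2->0 ok
  pos 6: y in {1,2}, choose 2; 0->2 ok
  pos 7: x in {0}, choose 0; 2->0 ok
  pos 8: y in {1,2}, choose 1; 0->1 ok
  pos 9: x in {0}, choose 0; 1->0 ok
  pos 10: y in {1,2}, choose 2; 0->2 ok
  pos 11: y in {1,2}, choose 2; 2->2 ok
  pos 12: x in {0}, choose 0; 2->0 ok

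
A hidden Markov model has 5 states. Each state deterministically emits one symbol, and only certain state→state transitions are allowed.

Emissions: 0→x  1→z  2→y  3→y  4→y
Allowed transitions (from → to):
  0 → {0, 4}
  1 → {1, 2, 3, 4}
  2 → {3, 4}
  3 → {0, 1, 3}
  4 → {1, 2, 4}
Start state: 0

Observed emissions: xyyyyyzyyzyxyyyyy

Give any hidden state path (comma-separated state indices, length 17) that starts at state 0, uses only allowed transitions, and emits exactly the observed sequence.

0,4,4,4,2,3,1,4,4,1,3,0,4,2,3,3,3

  t0 'x' -> {0}, take 0 (start)
  t1 'y' -> {2,3,4}, take 4 (0->4 ok)
  t2 'y' -> {2,3,4}, take 4 (4->4 ok)
  t3 'y' -> {2,3,4}, take 4 (4->4 ok)
  t4 'y' -> {2,3,4}, take 2 (4->2 ok)
  t5 'y' -> {2,3,4}, take 3 (2->3 ok)
  t6 'z' -> {1}, take 1 (3->1 ok)
  t7 'y' -> {2,3,4}, take 4 (1->4 ok)
  t8 'y' -> {2,3,4}, take 4 (4->4 ok)
  t9 'z' -> {1}, take 1 (4->1 ok)
  t10 'y' -> {2,3,4}, take 3 (1->3 ok)
  t11 'x' -> {0}, take 0 (3->0 ok)
  t12 'y' -> {2,3,4}, take 4 (0->4 ok)
  t13 'y' -> {2,3,4}, take 2 (4->2 ok)
  t14 'y' -> {2,3,4}, take 3 (2->3 ok)
  t15 'y' -> {2,3,4}, take 3 (3->3 ok)
  t16 'y' -> {2,3,4}, take 3 (3->3 ok)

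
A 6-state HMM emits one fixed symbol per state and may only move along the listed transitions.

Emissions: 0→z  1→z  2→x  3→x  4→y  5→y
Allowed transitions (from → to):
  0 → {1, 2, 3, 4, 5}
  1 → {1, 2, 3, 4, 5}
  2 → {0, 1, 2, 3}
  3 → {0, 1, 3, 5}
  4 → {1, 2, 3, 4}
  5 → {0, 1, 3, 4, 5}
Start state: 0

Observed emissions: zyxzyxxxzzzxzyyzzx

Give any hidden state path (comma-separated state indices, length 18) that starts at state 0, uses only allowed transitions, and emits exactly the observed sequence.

0,4,2,1,4,2,2,3,0,1,1,3,1,5,5,1,1,2

  pos 0: z in {0,1}, choose 0; start
  pos 1: y in {4,5}, choose 4; 0->4 ok
  pos 2: x in {2,3}, choose 2; 4->2 ok
  pos 3: z in {0,1}, choose 1; 2->1 ok
  pos 4: y in {4,5}, choose 4; 1->4 ok
  pos 5: x in {2,3}, choose 2; 4->2 ok
  pos 6: x in {2,3}, choose 2; 2->2 ok
  pos 7: x in {2,3}, choose 3; 2->3 ok
  pos 8: z in {0,1}, choose 0; 3->0 ok
  pos 9: z in {0,1}, choose 1; 0->1 ok
  pos 10: z in {0,1}, choose 1; 1->1 ok
  pos 11: x in {2,3}, choose 3; 1->3 ok
  pos 12: z in {0,1}, choose 1; 3->1 ok
  pos 13: y in {4,5}, choose 5; 1->5 ok
  pos 14: y in {4,5}, choose 5; 5->5 ok
  pos 15: z in {0,1}, choose 1; 5->1 ok
  pos 16: z in {0,1}, choose 1; 1->1 ok
  pos 17: x in {2,3}, choose 2; 1->2 ok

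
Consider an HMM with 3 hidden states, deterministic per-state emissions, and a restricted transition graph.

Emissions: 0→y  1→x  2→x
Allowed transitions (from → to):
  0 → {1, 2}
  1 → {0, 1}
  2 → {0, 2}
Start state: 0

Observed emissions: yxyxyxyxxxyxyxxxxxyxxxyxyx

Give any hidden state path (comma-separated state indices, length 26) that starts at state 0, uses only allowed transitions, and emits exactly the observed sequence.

  [0] y  {0}  => 0  start
  [1] x  {1,2}  => 1  0->1 ok
  [2] y  {0}  => 0  1->0 ok
  [3] x  {1,2}  => 1  0->1 ok
  [4] y  {0}  => 0  1->0 ok
  [5] x  {1,2}  => 2  0->2 ok
  [6] y  {0}  => 0  2->0 ok
  [7] x  {1,2}  => 2  0->2 ok
  [8] x  {1,2}  => 2  2->2 ok
  [9] x  {1,2}  => 2  2->2 ok
  [10] y  {0}  => 0  2->0 ok
  [11] x  {1,2}  => 2  0->2 ok
  [12] y  {0}  => 0  2->0 ok
  [13] x  {1,2}  => 1  0->1 ok
  [14] x  {1,2}  => 1  1->1 ok
  [15] x  {1,2}  => 1  1->1 ok
  [16] x  {1,2}  => 1  1->1 ok
  [17] x  {1,2}  => 1  1->1 ok
  [18] y  {0}  => 0  1->0 ok
  [19] x  {1,2}  => 1  0->1 ok
  [20] x  {1,2}  => 1  1->1 ok
  [21] x  {1,2}  => 1  1->1 ok
  [22] y  {0}  => 0  1->0 ok
  [23] x  {1,2}  => 2  0->2 ok
  [24] y  {0}  => 0  2->0 ok
  [25] x  {1,2}  => 1  0->1 ok

0,1,0,1,0,2,0,2,2,2,0,2,0,1,1,1,1,1,0,1,1,1,0,2,0,1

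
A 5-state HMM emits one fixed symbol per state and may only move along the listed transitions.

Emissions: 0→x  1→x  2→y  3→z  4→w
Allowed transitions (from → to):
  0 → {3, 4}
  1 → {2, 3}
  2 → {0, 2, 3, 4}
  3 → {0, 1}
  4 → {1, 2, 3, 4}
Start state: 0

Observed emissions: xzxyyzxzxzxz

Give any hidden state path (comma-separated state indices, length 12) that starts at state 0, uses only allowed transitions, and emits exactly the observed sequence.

0,3,1,2,2,3,1,3,0,3,1,3

  [0] x  {0,1}  => 0  start
  [1] z  {3}  => 3  0->3 ok
  [2] x  {0,1}  => 1  3->1 ok
  [3] y  {2}  => 2  1->2 ok
  [4] y  {2}  => 2  2->2 ok
  [5] z  {3}  => 3  2->3 ok
  [6] x  {0,1}  => 1  3->1 ok
  [7] z  {3}  => 3  1->3 ok
  [8] x  {0,1}  => 0  3->0 ok
  [9] z  {3}  => 3  0->3 ok
  [10] x  {0,1}  => 1  3->1 ok
  [11] z  {3}  => 3  1->3 ok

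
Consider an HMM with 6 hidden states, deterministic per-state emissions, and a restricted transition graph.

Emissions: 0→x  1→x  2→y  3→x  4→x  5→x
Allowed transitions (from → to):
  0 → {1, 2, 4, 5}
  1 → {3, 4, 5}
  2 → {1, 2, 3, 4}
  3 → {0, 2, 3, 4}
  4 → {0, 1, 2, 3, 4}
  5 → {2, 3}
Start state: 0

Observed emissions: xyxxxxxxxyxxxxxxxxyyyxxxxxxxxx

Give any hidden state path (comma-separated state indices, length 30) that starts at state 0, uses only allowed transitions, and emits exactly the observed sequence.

  t0 'x' -> {0,1,3,4,5}, take 0 (start)
  t1 'y' -> {2}, take 2 (0->2 ok)
  t2 'x' -> {0,1,3,4,5}, take 4 (2->4 ok)
  t3 'x' -> {0,1,3,4,5}, take 3 (4->3 ok)
  t4 'x' -> {0,1,3,4,5}, take 0 (3->0 ok)
  t5 'x' -> {0,1,3,4,5}, take 4 (0->4 ok)
  t6 'x' -> {0,1,3,4,5}, take 3 (4->3 ok)
  t7 'x' -> {0,1,3,4,5}, take 4 (3->4 ok)
  t8 'x' -> {0,1,3,4,5}, take 0 (4->0 ok)
  t9 'y' -> {2}, take 2 (0->2 ok)
  t10 'x' -> {0,1,3,4,5}, take 3 (2->3 ok)
  t11 'x' -> {0,1,3,4,5}, take 0 (3->0 ok)
  t12 'x' -> {0,1,3,4,5}, take 1 (0->1 ok)
  t13 'x' -> {0,1,3,4,5}, take 4 (1->4 ok)
  t14 'x' -> {0,1,3,4,5}, take 1 (4->1 ok)
  t15 'x' -> {0,1,3,4,5}, take 3 (1->3 ok)
  t16 'x' -> {0,1,3,4,5}, take 4 (3->4 ok)
  t17 'x' -> {0,1,3,4,5}, take 0 (4->0 ok)
  t18 'y' -> {2}, take 2 (0->2 ok)
  t19 'y' -> {2}, take 2 (2->2 ok)
  t20 'y' -> {2}, take 2 (2->2 ok)
  t21 'x' -> {0,1,3,4,5}, take 4 (2->4 ok)
  t22 'x' -> {0,1,3,4,5}, take 4 (4->4 ok)
  t23 'x' -> {0,1,3,4,5}, take 3 (4->3 ok)
  t24 'x' -> {0,1,3,4,5}, take 3 (3->3 ok)
  t25 'x' -> {0,1,3,4,5}, take 4 (3->4 ok)
  t26 'x' -> {0,1,3,4,5}, take 0 (4->0 ok)
  t27 'x' -> {0,1,3,4,5}, take 1 (0->1 ok)
  t28 'x' -> {0,1,3,4,5}, take 3 (1->3 ok)
  t29 'x' -> {0,1,3,4,5}, take 3 (3->3 ok)

0,2,4,3,0,4,3,4,0,2,3,0,1,4,1,3,4,0,2,2,2,4,4,3,3,4,0,1,3,3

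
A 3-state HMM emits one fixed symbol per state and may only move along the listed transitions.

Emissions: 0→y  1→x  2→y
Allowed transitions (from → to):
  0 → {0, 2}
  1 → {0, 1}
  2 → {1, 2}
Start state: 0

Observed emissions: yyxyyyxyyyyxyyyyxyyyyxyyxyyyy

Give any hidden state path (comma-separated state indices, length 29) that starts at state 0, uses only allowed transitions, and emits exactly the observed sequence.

  pos 0: y in {0,2}, choose 0; start
  pos 1: y in {0,2}, choose 2; 0->2 ok
  pos 2: x in {1}, choose 1; 2->1 ok
  pos 3: y in {0,2}, choose 0; 1->0 ok
  pos 4: y in {0,2}, choose 0; 0->0 ok
  pos 5: y in {0,2}, choose 2; 0->2 ok
  pos 6: x in {1}, choose 1; 2->1 ok
  pos 7: y in {0,2}, choose 0; 1->0 ok
  pos 8: y in {0,2}, choose 0; 0->0 ok
  pos 9: y in {0,2}, choose 2; 0->2 ok
  pos 10: y in {0,2}, choose 2; 2->2 ok
  pos 11: x in {1}, choose 1; 2->1 ok
  pos 12: y in {0,2}, choose 0; 1->0 ok
  pos 13: y in {0,2}, choose 2; 0->2 ok
  pos 14: y in {0,2}, choose 2; 2->2 ok
  pos 15: y in {0,2}, choose 2; 2->2 ok
  pos 16: x in {1}, choose 1; 2->1 ok
  pos 17: y in {0,2}, choose 0; 1->0 ok
  pos 18: y in {0,2}, choose 2; 0->2 ok
  pos 19: y in {0,2}, choose 2; 2->2 ok
  pos 20: y in {0,2}, choose 2; 2->2 ok
  pos 21: x in {1}, choose 1; 2->1 ok
  pos 22: y in {0,2}, choose 0; 1->0 ok
  pos 23: y in {0,2}, choose 2; 0->2 ok
  pos 24: x in {1}, choose 1; 2->1 ok
  pos 25: y in {0,2}, choose 0; 1->0 ok
  pos 26: y in {0,2}, choose 2; 0->2 ok
  pos 27: y in {0,2}, choose 2; 2->2 ok
  pos 28: y in {0,2}, choose 2; 2->2 ok

0,2,1,0,0,2,1,0,0,2,2,1,0,2,2,2,1,0,2,2,2,1,0,2,1,0,2,2,2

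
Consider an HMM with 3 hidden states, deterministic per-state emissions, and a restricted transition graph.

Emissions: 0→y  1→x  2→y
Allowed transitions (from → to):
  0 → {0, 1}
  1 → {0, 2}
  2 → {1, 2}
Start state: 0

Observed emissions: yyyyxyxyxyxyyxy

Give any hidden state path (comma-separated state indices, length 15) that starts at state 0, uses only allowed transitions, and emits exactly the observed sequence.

0,0,0,0,1,2,1,0,1,2,1,2,2,1,0

  [0] y  {0,2}  => 0  start
  [1] y  {0,2}  => 0  0->0 ok
  [2] y  {0,2}  => 0  0->0 ok
  [3] y  {0,2}  => 0  0->0 ok
  [4] x  {1}  => 1  0->1 ok
  [5] y  {0,2}  => 2  1->2 ok
  [6] x  {1}  => 1  2->1 ok
  [7] y  {0,2}  => 0  1->0 ok
  [8] x  {1}  => 1  0->1 ok
  [9] y  {0,2}  => 2  1->2 ok
  [10] x  {1}  => 1  2->1 ok
  [11] y  {0,2}  => 2  1->2 ok
  [12] y  {0,2}  => 2  2->2 ok
  [13] x  {1}  => 1  2->1 ok
  [14] y  {0,2}  => 0  1->0 ok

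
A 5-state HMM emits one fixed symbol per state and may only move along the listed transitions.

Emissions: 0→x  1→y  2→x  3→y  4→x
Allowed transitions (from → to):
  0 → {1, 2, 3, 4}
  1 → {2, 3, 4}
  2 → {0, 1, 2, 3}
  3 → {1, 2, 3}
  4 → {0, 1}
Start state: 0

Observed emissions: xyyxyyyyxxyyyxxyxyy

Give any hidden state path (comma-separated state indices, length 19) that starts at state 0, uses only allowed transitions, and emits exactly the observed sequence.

0,3,3,2,3,1,3,3,2,0,3,3,1,4,0,1,2,3,1

  t0 'x' -> {0,2,4}, take 0 (start)
  t1 'y' -> {1,3}, take 3 (0->3 ok)
  t2 'y' -> {1,3}, take 3 (3->3 ok)
  t3 'x' -> {0,2,4}, take 2 (3->2 ok)
  t4 'y' -> {1,3}, take 3 (2->3 ok)
  t5 'y' -> {1,3}, take 1 (3->1 ok)
  t6 'y' -> {1,3}, take 3 (1->3 ok)
  t7 'y' -> {1,3}, take 3 (3->3 ok)
  t8 'x' -> {0,2,4}, take 2 (3->2 ok)
  t9 'x' -> {0,2,4}, take 0 (2->0 ok)
  t10 'y' -> {1,3}, take 3 (0->3 ok)
  t11 'y' -> {1,3}, take 3 (3->3 ok)
  t12 'y' -> {1,3}, take 1 (3->1 ok)
  t13 'x' -> {0,2,4}, take 4 (1->4 ok)
  t14 'x' -> {0,2,4}, take 0 (4->0 ok)
  t15 'y' -> {1,3}, take 1 (0->1 ok)
  t16 'x' -> {0,2,4}, take 2 (1->2 ok)
  t17 'y' -> {1,3}, take 3 (2->3 ok)
  t18 'y' -> {1,3}, take 1 (3->1 ok)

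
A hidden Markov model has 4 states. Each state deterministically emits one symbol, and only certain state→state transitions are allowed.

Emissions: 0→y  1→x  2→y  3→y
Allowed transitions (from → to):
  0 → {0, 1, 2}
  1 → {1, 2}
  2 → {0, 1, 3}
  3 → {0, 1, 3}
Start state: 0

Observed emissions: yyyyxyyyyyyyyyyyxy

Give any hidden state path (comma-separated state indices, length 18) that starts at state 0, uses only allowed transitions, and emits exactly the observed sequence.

  pos 0: y in {0,2,3}, choose 0; start
  pos 1: y in {0,2,3}, choose 2; 0->2 ok
  pos 2: y in {0,2,3}, choose 0; 2->0 ok
  pos 3: y in {0,2,3}, choose 2; 0->2 ok
  pos 4: x in {1}, choose 1; 2->1 ok
  pos 5: y in {0,2,3}, choose 2; 1->2 ok
  pos 6: y in {0,2,3}, choose 3; 2->3 ok
  pos 7: y in {0,2,3}, choose 0; 3->0 ok
  pos 8: y in {0,2,3}, choose 0; 0->0 ok
  pos 9: y in {0,2,3}, choose 0; 0->0 ok
  pos 10: y in {0,2,3}, choose 0; 0->0 ok
  pos 11: y in {0,2,3}, choose 2; 0->2 ok
  pos 12: y in {0,2,3}, choose 3; 2->3 ok
  pos 13: y in {0,2,3}, choose 3; 3->3 ok
  pos 14: y in {0,2,3}, choose 0; 3->0 ok
  pos 15: y in {0,2,3}, choose 0; 0->0 ok
  pos 16: x in {1}, choose 1; 0->1 ok
  pos 17: y in {0,2,3}, choose 2; 1->2 ok

0,2,0,2,1,2,3,0,0,0,0,2,3,3,0,0,1,2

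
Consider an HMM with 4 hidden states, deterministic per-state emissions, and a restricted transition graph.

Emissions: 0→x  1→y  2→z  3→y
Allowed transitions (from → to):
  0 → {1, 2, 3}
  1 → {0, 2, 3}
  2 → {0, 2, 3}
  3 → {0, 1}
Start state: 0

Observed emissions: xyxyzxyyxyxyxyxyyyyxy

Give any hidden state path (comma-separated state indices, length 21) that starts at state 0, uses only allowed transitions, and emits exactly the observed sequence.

0,3,0,1,2,0,1,3,0,1,0,1,0,3,0,3,1,3,1,0,1

  t0 'x' -> {0}, take 0 (start)
  t1 'y' -> {1,3}, take 3 (0->3 ok)
  t2 'x' -> {0}, take 0 (3->0 ok)
  t3 'y' -> {1,3}, take 1 (0->1 ok)
  t4 'z' -> {2}, take 2 (1->2 ok)
  t5 'x' -> {0}, take 0 (2->0 ok)
  t6 'y' -> {1,3}, take 1 (0->1 ok)
  t7 'y' -> {1,3}, take 3 (1->3 ok)
  t8 'x' -> {0}, take 0 (3->0 ok)
  t9 'y' -> {1,3}, take 1 (0->1 ok)
  t10 'x' -> {0}, take 0 (1->0 ok)
  t11 'y' -> {1,3}, take 1 (0->1 ok)
  t12 'x' -> {0}, take 0 (1->0 ok)
  t13 'y' -> {1,3}, take 3 (0->3 ok)
  t14 'x' -> {0}, take 0 (3->0 ok)
  t15 'y' -> {1,3}, take 3 (0->3 ok)
  t16 'y' -> {1,3}, take 1 (3->1 ok)
  t17 'y' -> {1,3}, take 3 (1->3 ok)
  t18 'y' -> {1,3}, take 1 (3->1 ok)
  t19 'x' -> {0}, take 0 (1->0 ok)
  t20 'y' -> {1,3}, take 1 (0->1 ok)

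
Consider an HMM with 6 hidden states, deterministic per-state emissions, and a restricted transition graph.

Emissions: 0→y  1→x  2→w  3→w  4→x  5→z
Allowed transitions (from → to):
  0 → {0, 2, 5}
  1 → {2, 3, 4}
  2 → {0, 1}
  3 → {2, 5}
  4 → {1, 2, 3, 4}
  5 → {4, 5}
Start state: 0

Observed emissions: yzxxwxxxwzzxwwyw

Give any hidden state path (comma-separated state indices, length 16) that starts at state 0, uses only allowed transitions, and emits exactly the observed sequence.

  pos 0: y in {0}, choose 0; start
  pos 1: z in {5}, choose 5; 0->5 ok
  pos 2: x in {1,4}, choose 4; 5->4 ok
  pos 3: x in {1,4}, choose 1; 4->1 ok
  pos 4: w in {2,3}, choose 2; 1->2 ok
  pos 5: x in {1,4}, choose 1; 2->1 ok
  pos 6: x in {1,4}, choose 4; 1->4 ok
  pos 7: x in {1,4}, choose 1; 4->1 ok
  pos 8: w in {2,3}, choose 3; 1->3 ok
  pos 9: z in {5}, choose 5; 3->5 ok
  pos 10: z in {5}, choose 5; 5->5 ok
  pos 11: x in {1,4}, choose 4; 5->4 ok
  pos 12: w in {2,3}, choose 3; 4->3 ok
  pos 13: w in {2,3}, choose 2; 3->2 ok
  pos 14: y in {0}, choose 0; 2->0 ok
  pos 15: w in {2,3}, choose 2; 0->2 ok

0,5,4,1,2,1,4,1,3,5,5,4,3,2,0,2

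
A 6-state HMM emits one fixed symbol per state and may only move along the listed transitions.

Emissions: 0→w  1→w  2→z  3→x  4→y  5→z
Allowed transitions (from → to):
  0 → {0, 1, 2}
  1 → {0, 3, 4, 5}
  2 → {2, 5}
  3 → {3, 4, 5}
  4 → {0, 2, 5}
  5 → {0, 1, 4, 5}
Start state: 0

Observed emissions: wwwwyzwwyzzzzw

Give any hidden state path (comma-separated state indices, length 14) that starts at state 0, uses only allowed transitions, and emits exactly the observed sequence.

  t0 'w' -> {0,1}, take 0 (start)
  t1 'w' -> {0,1}, take 0 (0->0 ok)
  t2 'w' -> {0,1}, take 0 (0->0 ok)
  t3 'w' -> {0,1}, take 1 (0->1 ok)
  t4 'y' -> {4}, take 4 (1->4 ok)
  t5 'z' -> {2,5}, take 5 (4->5 ok)
  t6 'w' -> {0,1}, take 0 (5->0 ok)
  t7 'w' -> {0,1}, take 1 (0->1 ok)
  t8 'y' -> {4}, take 4 (1->4 ok)
  t9 'z' -> {2,5}, take 2 (4->2 ok)
  t10 'z' -> {2,5}, take 2 (2->2 ok)
  t11 'z' -> {2,5}, take 5 (2->5 ok)
  t12 'z' -> {2,5}, take 5 (5->5 ok)
  t13 'w' -> {0,1}, take 1 (5->1 ok)

0,0,0,1,4,5,0,1,4,2,2,5,5,1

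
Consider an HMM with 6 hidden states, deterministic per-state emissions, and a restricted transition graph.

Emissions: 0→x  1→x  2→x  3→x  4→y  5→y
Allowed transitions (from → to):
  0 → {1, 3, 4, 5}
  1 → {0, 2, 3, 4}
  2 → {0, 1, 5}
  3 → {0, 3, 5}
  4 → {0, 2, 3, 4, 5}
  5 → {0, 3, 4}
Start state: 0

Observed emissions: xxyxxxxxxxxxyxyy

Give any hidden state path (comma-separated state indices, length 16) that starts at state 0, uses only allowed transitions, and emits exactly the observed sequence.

  [0] x  {0,1,2,3}  => 0  start
  [1] x  {0,1,2,3}  => 1  0->1 ok
  [2] y  {4,5}  => 4  1->4 ok
  [3] x  {0,1,2,3}  => 0  4->0 ok
  [4] x  {0,1,2,3}  => 1  0->1 ok
  [5] x  {0,1,2,3}  => 3  1->3 ok
  [6] x  {0,1,2,3}  => 0  3->0 ok
  [7] x  {0,1,2,3}  => 1  0->1 ok
  [8] x  {0,1,2,3}  => 3  1->3 ok
  [9] x  {0,1,2,3}  => 3  3->3 ok
  [10] x  {0,1,2,3}  => 3  3->3 ok
  [11] x  {0,1,2,3}  => 3  3->3 ok
  [12] y  {4,5}  => 5  3->5 ok
  [13] x  {0,1,2,3}  => 3  5->3 ok
  [14] y  {4,5}  => 5  3->5 ok
  [15] y  {4,5}  => 4  5->4 ok

0,1,4,0,1,3,0,1,3,3,3,3,5,3,5,4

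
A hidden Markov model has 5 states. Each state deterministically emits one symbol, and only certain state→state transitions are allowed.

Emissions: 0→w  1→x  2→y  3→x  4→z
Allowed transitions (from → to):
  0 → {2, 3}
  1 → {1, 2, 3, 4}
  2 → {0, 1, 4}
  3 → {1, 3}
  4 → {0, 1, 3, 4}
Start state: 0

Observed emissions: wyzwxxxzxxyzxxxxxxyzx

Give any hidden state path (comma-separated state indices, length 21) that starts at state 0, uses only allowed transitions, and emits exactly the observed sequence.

0,2,4,0,3,1,1,4,3,1,2,4,3,3,1,3,3,1,2,4,3

  t0 'w' -> {0}, take 0 (start)
  t1 'y' -> {2}, take 2 (0->2 ok)
  t2 'z' -> {4}, take 4 (2->4 ok)
  t3 'w' -> {0}, take 0 (4->0 ok)
  t4 'x' -> {1,3}, take 3 (0->3 ok)
  t5 'x' -> {1,3}, take 1 (3->1 ok)
  t6 'x' -> {1,3}, take 1 (1->1 ok)
  t7 'z' -> {4}, take 4 (1->4 ok)
  t8 'x' -> {1,3}, take 3 (4->3 ok)
  t9 'x' -> {1,3}, take 1 (3->1 ok)
  t10 'y' -> {2}, take 2 (1->2 ok)
  t11 'z' -> {4}, take 4 (2->4 ok)
  t12 'x' -> {1,3}, take 3 (4->3 ok)
  t13 'x' -> {1,3}, take 3 (3->3 ok)
  t14 'x' -> {1,3}, take 1 (3->1 ok)
  t15 'x' -> {1,3}, take 3 (1->3 ok)
  t16 'x' -> {1,3}, take 3 (3->3 ok)
  t17 'x' -> {1,3}, take 1 (3->1 ok)
  t18 'y' -> {2}, take 2 (1->2 ok)
  t19 'z' -> {4}, take 4 (2->4 ok)
  t20 'x' -> {1,3}, take 3 (4->3 ok)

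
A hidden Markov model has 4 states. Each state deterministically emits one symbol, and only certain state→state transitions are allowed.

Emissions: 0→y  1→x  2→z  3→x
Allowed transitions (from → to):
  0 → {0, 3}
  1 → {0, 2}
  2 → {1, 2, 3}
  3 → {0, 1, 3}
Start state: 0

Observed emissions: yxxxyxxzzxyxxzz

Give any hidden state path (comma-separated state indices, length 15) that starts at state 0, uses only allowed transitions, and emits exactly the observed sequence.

0,3,3,1,0,3,1,2,2,1,0,3,1,2,2

  pos 0: y in {0}, choose 0; start
  pos 1: x in {1,3}, choose 3; 0->3 ok
  pos 2: x in {1,3}, choose 3; 3->3 ok
  pos 3: x in {1,3}, choose 1; 3->1 ok
  pos 4: y in {0}, choose 0; 1->0 ok
  pos 5: x in {1,3}, choose 3; 0->3 ok
  pos 6: x in {1,3}, choose 1; 3->1 ok
  pos 7: z in {2}, choose 2; 1->2 ok
  pos 8: z in {2}, choose 2; 2->2 ok
  pos 9: x in {1,3}, choose 1; 2->1 ok
  pos 10: y in {0}, choose 0; 1->0 ok
  pos 11: x in {1,3}, choose 3; 0->3 ok
  pos 12: x in {1,3}, choose 1; 3->1 ok
  pos 13: z in {2}, choose 2; 1->2 ok
  pos 14: z in {2}, choose 2; 2->2 ok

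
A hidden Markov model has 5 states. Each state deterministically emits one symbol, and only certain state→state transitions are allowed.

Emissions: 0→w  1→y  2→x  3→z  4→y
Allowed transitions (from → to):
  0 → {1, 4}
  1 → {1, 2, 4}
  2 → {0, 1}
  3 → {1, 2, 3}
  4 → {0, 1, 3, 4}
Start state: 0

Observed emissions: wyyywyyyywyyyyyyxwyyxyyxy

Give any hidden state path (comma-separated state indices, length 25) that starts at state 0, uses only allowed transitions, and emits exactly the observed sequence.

0,4,1,4,0,1,1,1,4,0,1,4,4,1,4,1,2,0,1,1,2,1,1,2,1

  pos 0: w in {0}, choose 0; start
  pos 1: y in {1,4}, choose 4; 0->4 ok
  pos 2: y in {1,4}, choose 1; 4->1 ok
  pos 3: y in {1,4}, choose 4; 1->4 ok
  pos 4: w in {0}, choose 0; 4->0 ok
  pos 5: y in {1,4}, choose 1; 0->1 ok
  pos 6: y in {1,4}, choose 1; 1->1 ok
  pos 7: y in {1,4}, choose 1; 1->1 ok
  pos 8: y in {1,4}, choose 4; 1->4 ok
  pos 9: w in {0}, choose 0; 4->0 ok
  pos 10: y in {1,4}, choose 1; 0->1 ok
  pos 11: y in {1,4}, choose 4; 1->4 ok
  pos 12: y in {1,4}, choose 4; 4->4 ok
  pos 13: y in {1,4}, choose 1; 4->1 ok
  pos 14: y in {1,4}, choose 4; 1->4 ok
  pos 15: y in {1,4}, choose 1; 4->1 ok
  pos 16: x in {2}, choose 2; 1->2 ok
  pos 17: w in {0}, choose 0; 2->0 ok
  pos 18: y in {1,4}, choose 1; 0->1 ok
  pos 19: y in {1,4}, choose 1; 1->1 ok
  pos 20: x in {2}, choose 2; 1->2 ok
  pos 21: y in {1,4}, choose 1; 2->1 ok
  pos 22: y in {1,4}, choose 1; 1->1 ok
  pos 23: x in {2}, choose 2; 1->2 ok
  pos 24: y in {1,4}, choose 1; 2->1 ok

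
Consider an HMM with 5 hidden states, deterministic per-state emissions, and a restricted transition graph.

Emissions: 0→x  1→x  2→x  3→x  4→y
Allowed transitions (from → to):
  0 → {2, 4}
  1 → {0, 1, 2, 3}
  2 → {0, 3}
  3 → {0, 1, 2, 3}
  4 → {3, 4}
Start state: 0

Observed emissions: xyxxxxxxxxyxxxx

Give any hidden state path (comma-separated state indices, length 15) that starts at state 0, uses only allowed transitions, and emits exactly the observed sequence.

  pos 0: x in {0,1,2,3}, choose 0; start
  pos 1: y in {4}, choose 4; 0->4 ok
  pos 2: x in {0,1,2,3}, choose 3; 4->3 ok
  pos 3: x in {0,1,2,3}, choose 3; 3->3 ok
  pos 4: x in {0,1,2,3}, choose 0; 3->0 ok
  pos 5: x in {0,1,2,3}, choose 2; 0->2 ok
  pos 6: x in {0,1,2,3}, choose 3; 2->3 ok
  pos 7: x in {0,1,2,3}, choose 3; 3->3 ok
  pos 8: x in {0,1,2,3}, choose 1; 3->1 ok
  pos 9: x in {0,1,2,3}, choose 0; 1->0 ok
  pos 10: y in {4}, choose 4; 0->4 ok
  pos 11: x in {0,1,2,3}, choose 3; 4->3 ok
  pos 12: x in {0,1,2,3}, choose 3; 3->3 ok
  pos 13: x in {0,1,2,3}, choose 2; 3->2 ok
  pos 14: x in {0,1,2,3}, choose 3; 2->3 ok

0,4,3,3,0,2,3,3,1,0,4,3,3,2,3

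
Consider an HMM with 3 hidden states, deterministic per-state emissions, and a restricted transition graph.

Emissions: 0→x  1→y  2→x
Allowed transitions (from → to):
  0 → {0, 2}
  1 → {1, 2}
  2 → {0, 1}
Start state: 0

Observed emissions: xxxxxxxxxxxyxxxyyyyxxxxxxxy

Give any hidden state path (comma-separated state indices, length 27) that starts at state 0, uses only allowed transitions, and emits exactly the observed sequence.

0,2,0,0,0,2,0,0,0,0,2,1,2,0,2,1,1,1,1,2,0,0,2,0,0,2,1

  pos 0: x in {0,2}, choose 0; start
  pos 1: x in {0,2}, choose 2; 0->2 ok
  pos 2: x in {0,2}, choose 0; 2->0 ok
  pos 3: x in {0,2}, choose 0; 0->0 ok
  pos 4: x in {0,2}, choose 0; 0->0 ok
  pos 5: x in {0,2}, choose 2; 0->2 ok
  pos 6: x in {0,2}, choose 0; 2->0 ok
  pos 7: x in {0,2}, choose 0; 0->0 ok
  pos 8: x in {0,2}, choose 0; 0->0 ok
  pos 9: x in {0,2}, choose 0; 0->0 ok
  pos 10: x in {0,2}, choose 2; 0->2 ok
  pos 11: y in {1}, choose 1; 2->1 ok
  pos 12: x in {0,2}, choose 2; 1->2 ok
  pos 13: x in {0,2}, choose 0; 2->0 ok
  pos 14: x in {0,2}, choose 2; 0->2 ok
  pos 15: y in {1}, choose 1; 2->1 ok
  pos 16: y in {1}, choose 1; 1->1 ok
  pos 17: y in {1}, choose 1; 1->1 ok
  pos 18: y in {1}, choose 1; 1->1 ok
  pos 19: x in {0,2}, choose 2; 1->2 ok
  pos 20: x in {0,2}, choose 0; 2->0 ok
  pos 21: x in {0,2}, choose 0; 0->0 ok
  pos 22: x in {0,2}, choose 2; 0->2 ok
  pos 23: x in {0,2}, choose 0; 2->0 ok
  pos 24: x in {0,2}, choose 0; 0->0 ok
  pos 25: x in {0,2}, choose 2; 0->2 ok
  pos 26: y in {1}, choose 1; 2->1 ok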